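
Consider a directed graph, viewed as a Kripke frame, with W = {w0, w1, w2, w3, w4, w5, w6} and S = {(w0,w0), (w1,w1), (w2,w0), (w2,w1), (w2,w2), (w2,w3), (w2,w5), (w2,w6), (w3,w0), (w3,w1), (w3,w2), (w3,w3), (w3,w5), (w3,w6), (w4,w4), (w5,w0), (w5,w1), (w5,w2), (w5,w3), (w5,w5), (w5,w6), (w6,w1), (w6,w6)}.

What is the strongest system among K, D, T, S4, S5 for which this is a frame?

Serial (axiom D): yes — every world has a successor (e.g. w0 S w0).
Reflexive (axiom T): yes — every world is S-related to itself.
Transitive (axiom 4): yes — every two-step S-path is closed by a direct edge.
Euclidean (axiom 5): no — w2 S w0 and w2 S w1, but not w0 S w1.
So F validates K, D, T, S4; S5 would additionally require S to be Euclidean. The strongest is S4.

S4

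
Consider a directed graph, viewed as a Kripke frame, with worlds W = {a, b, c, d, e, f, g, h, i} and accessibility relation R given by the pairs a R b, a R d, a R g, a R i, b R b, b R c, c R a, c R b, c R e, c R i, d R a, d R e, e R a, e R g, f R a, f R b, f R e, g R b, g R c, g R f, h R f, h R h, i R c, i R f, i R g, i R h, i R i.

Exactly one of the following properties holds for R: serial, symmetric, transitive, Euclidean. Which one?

Serial: yes — every world has a successor (e.g. a R b).
Symmetric: no — a R b but not b R a.
Transitive: no — a R b and b R c, but not a R c.
Euclidean: no — a R b and a R d, but not b R d.
Only serial holds.

serial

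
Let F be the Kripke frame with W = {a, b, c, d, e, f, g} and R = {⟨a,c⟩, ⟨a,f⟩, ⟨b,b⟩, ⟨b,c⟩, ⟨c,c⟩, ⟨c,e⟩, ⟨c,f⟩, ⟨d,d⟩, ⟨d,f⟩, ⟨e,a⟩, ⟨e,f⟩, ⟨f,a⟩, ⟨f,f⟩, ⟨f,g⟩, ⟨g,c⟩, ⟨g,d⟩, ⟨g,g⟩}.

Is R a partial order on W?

Reflexive: no — a is not related to itself.
Transitive: no — a R c and c R e, but not a R e.
Antisymmetric: no — a R f and f R a with a ≠ f.
So R is not a partial order.

No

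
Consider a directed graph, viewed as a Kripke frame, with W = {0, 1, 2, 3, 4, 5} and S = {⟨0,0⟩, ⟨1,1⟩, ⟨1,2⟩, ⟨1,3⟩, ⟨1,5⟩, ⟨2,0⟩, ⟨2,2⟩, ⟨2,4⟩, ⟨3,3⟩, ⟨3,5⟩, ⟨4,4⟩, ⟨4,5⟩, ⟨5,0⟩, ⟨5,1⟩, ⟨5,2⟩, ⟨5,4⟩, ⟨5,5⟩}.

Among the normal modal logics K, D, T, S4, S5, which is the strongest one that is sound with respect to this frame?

T

Serial (axiom D): yes — every world has a successor (e.g. 0 S 0).
Reflexive (axiom T): yes — every world is S-related to itself.
Transitive (axiom 4): no — 1 S 2 and 2 S 0, but not 1 S 0.
Euclidean (axiom 5): no — 1 S 2 and 1 S 3, but not 2 S 3.
So F validates K, D, T; S4 would additionally require S to be transitive. The strongest is T.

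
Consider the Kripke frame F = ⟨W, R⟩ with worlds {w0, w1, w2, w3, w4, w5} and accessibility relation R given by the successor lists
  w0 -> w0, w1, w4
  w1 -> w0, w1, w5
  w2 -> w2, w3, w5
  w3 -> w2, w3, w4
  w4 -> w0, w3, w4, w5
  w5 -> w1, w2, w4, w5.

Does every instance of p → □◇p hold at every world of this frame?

By correspondence theory, B is valid on a frame iff R is symmetric.
Symmetric: yes — every pair in R has its reverse in R.

Yes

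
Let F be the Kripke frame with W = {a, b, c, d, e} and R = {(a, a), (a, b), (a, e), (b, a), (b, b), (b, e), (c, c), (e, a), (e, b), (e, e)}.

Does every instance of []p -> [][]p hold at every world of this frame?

The schema 4 characterises exactly the transitive frames.
Transitive: yes — every two-step R-path is closed by a direct edge.

Yes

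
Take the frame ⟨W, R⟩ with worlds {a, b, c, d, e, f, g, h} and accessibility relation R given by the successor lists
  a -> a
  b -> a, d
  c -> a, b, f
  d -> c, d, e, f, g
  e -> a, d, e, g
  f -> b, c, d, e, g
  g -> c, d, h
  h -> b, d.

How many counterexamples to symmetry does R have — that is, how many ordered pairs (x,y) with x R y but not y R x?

Enumerating: (b,a), (b,d), (c,a), (c,b), (d,c), (e,a), (e,g), (f,b), (f,e), (f,g), (g,c), (g,h), (h,b), (h,d).

14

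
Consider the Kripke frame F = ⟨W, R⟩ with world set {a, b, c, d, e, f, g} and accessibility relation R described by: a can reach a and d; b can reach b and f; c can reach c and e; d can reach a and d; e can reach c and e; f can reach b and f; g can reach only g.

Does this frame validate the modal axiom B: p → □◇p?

The schema B characterises exactly the symmetric frames.
Symmetric: yes — every pair in R has its reverse in R.

Yes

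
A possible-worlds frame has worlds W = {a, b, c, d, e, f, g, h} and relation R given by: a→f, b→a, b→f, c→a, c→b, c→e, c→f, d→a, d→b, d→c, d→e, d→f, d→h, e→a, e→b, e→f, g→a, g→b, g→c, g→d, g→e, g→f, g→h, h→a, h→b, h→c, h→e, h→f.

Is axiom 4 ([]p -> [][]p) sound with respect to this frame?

By correspondence theory, 4 is valid on a frame iff R is transitive.
Transitive: yes — every two-step R-path is closed by a direct edge.

Yes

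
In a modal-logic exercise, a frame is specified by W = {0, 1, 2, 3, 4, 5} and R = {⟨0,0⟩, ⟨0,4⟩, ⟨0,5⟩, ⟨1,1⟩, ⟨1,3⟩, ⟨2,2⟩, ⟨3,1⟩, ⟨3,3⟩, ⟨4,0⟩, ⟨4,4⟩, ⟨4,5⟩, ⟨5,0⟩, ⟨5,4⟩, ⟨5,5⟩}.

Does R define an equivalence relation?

Reflexive: yes — every world is R-related to itself.
Symmetric: yes — every pair in R has its reverse in R.
Transitive: yes — every two-step R-path is closed by a direct edge.
So R is an equivalence relation.

Yes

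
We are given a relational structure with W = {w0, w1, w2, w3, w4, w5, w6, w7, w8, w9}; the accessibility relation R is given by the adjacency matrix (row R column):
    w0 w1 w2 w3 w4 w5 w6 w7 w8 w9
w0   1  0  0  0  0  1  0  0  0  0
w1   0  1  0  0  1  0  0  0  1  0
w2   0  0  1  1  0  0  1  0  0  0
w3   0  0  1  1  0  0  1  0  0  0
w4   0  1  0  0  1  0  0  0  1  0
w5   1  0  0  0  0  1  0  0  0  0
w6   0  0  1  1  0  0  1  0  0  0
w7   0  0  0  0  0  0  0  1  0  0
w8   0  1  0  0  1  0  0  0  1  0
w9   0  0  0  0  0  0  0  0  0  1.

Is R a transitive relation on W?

Yes

Transitive: yes — every two-step R-path is closed by a direct edge.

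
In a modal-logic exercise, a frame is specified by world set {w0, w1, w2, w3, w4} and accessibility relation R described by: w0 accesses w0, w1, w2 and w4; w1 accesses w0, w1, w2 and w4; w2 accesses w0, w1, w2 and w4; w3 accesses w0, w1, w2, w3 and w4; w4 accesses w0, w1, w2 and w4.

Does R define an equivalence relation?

Reflexive: yes — every world is R-related to itself.
Symmetric: no — w3 R w0 but not w0 R w3.
Transitive: yes — every two-step R-path is closed by a direct edge.
So R is not an equivalence relation.

No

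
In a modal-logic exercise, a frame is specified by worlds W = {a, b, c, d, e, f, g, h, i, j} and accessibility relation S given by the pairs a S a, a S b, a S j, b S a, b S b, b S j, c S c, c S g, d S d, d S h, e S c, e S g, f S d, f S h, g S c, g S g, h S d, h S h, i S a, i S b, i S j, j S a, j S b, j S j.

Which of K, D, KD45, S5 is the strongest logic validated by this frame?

Serial (axiom D): yes — every world has a successor (e.g. a S a).
Euclidean (axiom 5): yes — any two successors of a common world are S-related.
Transitive (axiom 4): yes — every two-step S-path is closed by a direct edge.
Reflexive (axiom T): no — e is not related to itself.
So F validates K, D, KD45; S5 would additionally require S to be reflexive. The strongest is KD45.

KD45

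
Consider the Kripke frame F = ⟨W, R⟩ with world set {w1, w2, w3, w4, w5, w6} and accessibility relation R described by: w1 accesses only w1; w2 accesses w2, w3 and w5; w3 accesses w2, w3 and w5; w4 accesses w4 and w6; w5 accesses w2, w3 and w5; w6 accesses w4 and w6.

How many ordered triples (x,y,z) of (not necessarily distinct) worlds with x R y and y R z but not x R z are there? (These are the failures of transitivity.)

0

R is transitive; there are no such tuples.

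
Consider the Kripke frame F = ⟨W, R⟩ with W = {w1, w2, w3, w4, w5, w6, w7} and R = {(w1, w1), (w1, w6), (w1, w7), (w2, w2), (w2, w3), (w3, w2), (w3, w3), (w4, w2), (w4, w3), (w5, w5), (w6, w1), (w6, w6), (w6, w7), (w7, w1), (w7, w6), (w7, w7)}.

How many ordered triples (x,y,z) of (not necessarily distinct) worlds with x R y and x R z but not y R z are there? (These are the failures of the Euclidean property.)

R is Euclidean; there are no such tuples.

0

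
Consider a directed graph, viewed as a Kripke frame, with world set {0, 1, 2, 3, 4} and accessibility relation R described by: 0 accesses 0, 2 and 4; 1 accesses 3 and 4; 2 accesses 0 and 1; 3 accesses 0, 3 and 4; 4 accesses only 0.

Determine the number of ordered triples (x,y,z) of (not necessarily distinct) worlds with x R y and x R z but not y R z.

Enumerating: (0,2,2), (0,2,4), (0,4,2), (0,4,4), (1,4,3), (1,4,4), (2,0,1), (2,1,0), (2,1,1), (3,0,3), (3,4,3), (3,4,4).

12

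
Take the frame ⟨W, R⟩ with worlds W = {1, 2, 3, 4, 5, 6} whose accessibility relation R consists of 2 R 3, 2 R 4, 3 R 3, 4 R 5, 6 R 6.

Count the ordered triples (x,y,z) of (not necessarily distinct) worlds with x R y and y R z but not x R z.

Enumerating: (2,4,5).

1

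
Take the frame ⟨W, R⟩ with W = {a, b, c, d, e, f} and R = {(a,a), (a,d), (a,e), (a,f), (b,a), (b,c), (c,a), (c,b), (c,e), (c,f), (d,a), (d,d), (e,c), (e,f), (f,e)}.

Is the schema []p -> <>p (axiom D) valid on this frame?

Yes

By correspondence theory, D is valid on a frame iff R is serial.
Serial: yes — every world has a successor (e.g. a R a).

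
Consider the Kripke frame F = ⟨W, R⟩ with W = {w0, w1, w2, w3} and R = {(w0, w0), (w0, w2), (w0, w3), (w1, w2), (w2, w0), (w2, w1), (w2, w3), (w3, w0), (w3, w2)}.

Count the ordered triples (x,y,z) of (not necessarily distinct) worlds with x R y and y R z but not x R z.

10

Enumerating: (w0,w2,w1), (w1,w2,w0), (w1,w2,w1), (w1,w2,w3), (w2,w0,w2), (w2,w1,w2), (w2,w3,w2), (w3,w0,w3), (w3,w2,w1), (w3,w2,w3).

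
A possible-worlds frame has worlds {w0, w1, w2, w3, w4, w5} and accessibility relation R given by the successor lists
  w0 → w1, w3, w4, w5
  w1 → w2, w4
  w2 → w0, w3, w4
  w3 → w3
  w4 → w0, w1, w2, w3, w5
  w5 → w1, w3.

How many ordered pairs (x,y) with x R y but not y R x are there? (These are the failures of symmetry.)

Enumerating: (w0,w1), (w0,w3), (w0,w5), (w1,w2), (w2,w0), (w2,w3), (w4,w3), (w4,w5), (w5,w1), (w5,w3).

10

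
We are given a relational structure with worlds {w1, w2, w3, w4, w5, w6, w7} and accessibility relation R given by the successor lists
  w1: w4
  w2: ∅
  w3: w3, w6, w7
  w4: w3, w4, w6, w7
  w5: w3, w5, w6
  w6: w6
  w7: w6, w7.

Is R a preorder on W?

Reflexive: no — w1 is not related to itself.
Transitive: no — w1 R w4 and w4 R w3, but not w1 R w3.
So R is not a preorder.

No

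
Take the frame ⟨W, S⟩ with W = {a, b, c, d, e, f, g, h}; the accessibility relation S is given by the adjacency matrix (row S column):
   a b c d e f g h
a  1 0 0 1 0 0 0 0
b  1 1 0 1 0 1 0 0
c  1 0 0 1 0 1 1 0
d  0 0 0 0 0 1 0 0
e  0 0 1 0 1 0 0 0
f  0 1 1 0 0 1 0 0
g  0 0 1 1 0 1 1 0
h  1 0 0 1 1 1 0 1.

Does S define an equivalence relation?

No

Reflexive: no — c is not related to itself.
Symmetric: no — a S d but not d S a.
Transitive: no — a S d and d S f, but not a S f.
So S is not an equivalence relation.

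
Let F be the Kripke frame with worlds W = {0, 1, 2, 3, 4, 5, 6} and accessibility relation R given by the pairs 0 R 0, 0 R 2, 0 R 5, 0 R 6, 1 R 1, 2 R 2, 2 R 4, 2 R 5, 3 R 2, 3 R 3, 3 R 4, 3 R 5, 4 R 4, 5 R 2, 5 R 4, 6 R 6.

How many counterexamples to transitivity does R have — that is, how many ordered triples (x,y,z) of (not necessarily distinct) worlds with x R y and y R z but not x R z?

Enumerating: (0,2,4), (0,5,4), (5,2,5).

3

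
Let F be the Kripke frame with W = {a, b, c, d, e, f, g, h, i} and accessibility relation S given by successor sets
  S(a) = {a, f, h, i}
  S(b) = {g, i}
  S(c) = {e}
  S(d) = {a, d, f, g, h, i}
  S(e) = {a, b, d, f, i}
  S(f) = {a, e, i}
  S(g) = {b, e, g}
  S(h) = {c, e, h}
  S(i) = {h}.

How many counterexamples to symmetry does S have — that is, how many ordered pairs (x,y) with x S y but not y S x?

18

Enumerating: (a,h), (a,i), (b,i), (c,e), (d,a), (d,f), (d,g), (d,h), (d,i), (e,a), (e,b), (e,d), (e,i), (f,i), (g,e), (h,c), (h,e), (i,h).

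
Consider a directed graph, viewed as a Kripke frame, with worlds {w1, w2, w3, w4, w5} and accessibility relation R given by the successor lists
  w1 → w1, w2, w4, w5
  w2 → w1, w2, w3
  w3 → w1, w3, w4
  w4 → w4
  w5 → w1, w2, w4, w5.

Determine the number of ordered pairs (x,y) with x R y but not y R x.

6

Enumerating: (w1,w4), (w2,w3), (w3,w1), (w3,w4), (w5,w2), (w5,w4).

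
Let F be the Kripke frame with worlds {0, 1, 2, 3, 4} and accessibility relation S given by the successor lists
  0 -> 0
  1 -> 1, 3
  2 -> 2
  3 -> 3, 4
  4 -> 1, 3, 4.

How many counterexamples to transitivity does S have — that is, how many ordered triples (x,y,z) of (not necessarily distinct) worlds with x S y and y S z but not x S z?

2

Enumerating: (1,3,4), (3,4,1).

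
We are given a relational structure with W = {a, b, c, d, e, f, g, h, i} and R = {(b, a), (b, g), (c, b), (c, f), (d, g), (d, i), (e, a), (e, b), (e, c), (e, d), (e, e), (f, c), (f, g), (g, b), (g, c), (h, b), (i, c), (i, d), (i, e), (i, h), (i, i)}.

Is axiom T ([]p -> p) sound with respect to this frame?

No

The schema T characterises exactly the reflexive frames.
Reflexive: no — a is not related to itself.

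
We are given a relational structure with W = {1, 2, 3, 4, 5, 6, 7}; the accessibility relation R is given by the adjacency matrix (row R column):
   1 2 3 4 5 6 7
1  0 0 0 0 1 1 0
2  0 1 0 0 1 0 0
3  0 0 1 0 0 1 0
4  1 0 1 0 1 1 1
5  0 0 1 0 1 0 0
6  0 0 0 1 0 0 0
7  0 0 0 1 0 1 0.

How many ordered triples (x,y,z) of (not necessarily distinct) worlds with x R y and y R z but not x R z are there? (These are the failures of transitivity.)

Enumerating: (1,5,3), (1,6,4), (2,5,3), (3,6,4), (4,6,4), (4,7,4), (5,3,6), (6,4,1), (6,4,3), (6,4,5), (6,4,6), (6,4,7), (7,4,1), (7,4,3), (7,4,5), (7,4,7).

16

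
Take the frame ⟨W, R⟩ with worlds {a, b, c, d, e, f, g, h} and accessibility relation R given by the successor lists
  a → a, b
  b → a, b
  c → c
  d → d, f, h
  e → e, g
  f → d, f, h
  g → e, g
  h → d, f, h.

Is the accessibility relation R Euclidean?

Yes

Euclidean: yes — any two successors of a common world are R-related.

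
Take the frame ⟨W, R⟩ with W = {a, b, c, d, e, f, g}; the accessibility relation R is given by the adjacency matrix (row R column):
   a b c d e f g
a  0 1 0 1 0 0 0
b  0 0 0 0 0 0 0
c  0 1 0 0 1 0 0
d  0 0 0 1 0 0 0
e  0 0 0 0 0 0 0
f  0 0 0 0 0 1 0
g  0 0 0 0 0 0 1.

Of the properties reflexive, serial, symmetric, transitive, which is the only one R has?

Reflexive: no — a is not related to itself.
Serial: no — b has no R-successor.
Symmetric: no — a R b but not b R a.
Transitive: yes — every two-step R-path is closed by a direct edge.
Only transitive holds.

transitive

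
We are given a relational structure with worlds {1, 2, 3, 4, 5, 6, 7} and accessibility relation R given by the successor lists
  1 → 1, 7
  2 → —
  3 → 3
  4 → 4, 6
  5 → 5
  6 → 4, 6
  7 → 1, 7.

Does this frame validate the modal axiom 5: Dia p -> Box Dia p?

By correspondence theory, 5 is valid on a frame iff R is Euclidean.
Euclidean: yes — any two successors of a common world are R-related.

Yes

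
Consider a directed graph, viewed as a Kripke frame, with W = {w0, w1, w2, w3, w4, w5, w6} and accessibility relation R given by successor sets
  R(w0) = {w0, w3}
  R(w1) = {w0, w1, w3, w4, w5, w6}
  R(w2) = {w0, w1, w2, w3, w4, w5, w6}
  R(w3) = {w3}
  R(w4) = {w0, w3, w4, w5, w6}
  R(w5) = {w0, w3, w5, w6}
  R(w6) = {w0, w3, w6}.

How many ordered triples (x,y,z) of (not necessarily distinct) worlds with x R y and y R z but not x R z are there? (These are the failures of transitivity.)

R is transitive; there are no such tuples.

0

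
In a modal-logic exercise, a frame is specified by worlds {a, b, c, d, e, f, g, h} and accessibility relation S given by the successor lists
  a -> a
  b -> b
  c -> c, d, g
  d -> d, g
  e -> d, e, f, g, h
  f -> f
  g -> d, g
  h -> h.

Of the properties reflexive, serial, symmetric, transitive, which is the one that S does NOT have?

Reflexive: yes — every world is S-related to itself.
Serial: yes — every world has a successor (e.g. a S a).
Symmetric: no — c S d but not d S c.
Transitive: yes — every two-step S-path is closed by a direct edge.
Only symmetric fails.

symmetric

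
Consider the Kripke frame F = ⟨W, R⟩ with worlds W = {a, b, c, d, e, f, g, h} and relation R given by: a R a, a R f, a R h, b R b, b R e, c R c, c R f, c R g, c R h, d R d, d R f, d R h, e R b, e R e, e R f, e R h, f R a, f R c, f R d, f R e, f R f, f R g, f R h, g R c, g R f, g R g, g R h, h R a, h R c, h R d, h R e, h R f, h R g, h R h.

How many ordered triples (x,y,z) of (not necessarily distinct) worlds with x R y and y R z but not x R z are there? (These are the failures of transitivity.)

Enumerating: (a,f,c), (a,f,d), (a,f,e), (a,f,g), (a,h,c), (a,h,d), (a,h,e), (a,h,g), (b,e,f), (b,e,h), (c,f,a), (c,f,d), … and 28 more.
Total: 40.

40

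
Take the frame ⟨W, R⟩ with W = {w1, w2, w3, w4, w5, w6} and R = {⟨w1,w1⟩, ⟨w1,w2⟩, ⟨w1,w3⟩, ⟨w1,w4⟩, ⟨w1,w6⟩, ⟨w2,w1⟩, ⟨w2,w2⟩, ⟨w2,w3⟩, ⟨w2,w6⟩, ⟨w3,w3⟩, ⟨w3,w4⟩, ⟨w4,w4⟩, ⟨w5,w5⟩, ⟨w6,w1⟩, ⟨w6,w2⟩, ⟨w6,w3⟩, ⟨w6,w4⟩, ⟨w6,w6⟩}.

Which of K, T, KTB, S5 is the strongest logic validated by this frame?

Reflexive (axiom T): yes — every world is R-related to itself.
Symmetric (axiom B): no — w1 R w3 but not w3 R w1.
Euclidean (axiom 5): no — w1 R w2 and w1 R w4, but not w2 R w4.
So F validates K, T; KTB would additionally require R to be symmetric. The strongest is T.

T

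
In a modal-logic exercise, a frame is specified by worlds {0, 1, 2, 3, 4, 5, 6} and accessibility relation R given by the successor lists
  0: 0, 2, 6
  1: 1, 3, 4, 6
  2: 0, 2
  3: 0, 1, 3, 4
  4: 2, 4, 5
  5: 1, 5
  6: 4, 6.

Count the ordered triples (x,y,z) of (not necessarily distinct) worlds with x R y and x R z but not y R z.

22

Enumerating: (0,2,6), (0,6,0), (0,6,2), (1,3,6), (1,4,1), (1,4,3), (1,4,6), (1,6,1), (1,6,3), (3,0,1), (3,0,3), (3,0,4), … and 10 more.
Total: 22.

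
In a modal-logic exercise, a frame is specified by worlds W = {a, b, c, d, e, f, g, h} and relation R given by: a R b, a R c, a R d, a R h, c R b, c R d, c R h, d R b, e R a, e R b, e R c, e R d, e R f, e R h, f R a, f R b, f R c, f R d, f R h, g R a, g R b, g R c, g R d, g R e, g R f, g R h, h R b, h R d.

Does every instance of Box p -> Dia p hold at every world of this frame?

No

Axiom D corresponds to the accessibility relation being serial.
Serial: no — b has no R-successor.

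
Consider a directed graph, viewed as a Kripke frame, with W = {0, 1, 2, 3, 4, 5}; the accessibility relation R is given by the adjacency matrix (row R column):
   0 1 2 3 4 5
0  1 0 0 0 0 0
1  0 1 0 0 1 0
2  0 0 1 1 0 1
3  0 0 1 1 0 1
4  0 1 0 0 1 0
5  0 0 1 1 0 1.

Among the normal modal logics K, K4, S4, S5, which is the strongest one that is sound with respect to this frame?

Transitive (axiom 4): yes — every two-step R-path is closed by a direct edge.
Reflexive (axiom T): yes — every world is R-related to itself.
Euclidean (axiom 5): yes — any two successors of a common world are R-related.
So F validates K, K4, S4, S5. The strongest is S5.

S5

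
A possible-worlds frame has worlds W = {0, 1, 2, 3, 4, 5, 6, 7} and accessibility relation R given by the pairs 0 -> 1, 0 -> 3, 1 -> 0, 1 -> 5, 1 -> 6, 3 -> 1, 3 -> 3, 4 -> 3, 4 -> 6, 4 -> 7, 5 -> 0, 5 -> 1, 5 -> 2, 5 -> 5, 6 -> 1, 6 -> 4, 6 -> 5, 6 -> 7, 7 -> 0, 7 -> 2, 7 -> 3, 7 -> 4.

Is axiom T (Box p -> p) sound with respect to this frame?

No

Axiom T corresponds to the accessibility relation being reflexive.
Reflexive: no — 0 is not related to itself.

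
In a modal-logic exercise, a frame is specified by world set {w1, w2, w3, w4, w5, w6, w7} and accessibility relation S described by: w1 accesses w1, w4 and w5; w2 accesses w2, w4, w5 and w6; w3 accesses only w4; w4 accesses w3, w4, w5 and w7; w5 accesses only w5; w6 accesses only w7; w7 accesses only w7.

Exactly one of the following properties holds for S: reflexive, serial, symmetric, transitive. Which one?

Reflexive: no — w3 is not related to itself.
Serial: yes — every world has a successor (e.g. w1 S w1).
Symmetric: no — w1 S w4 but not w4 S w1.
Transitive: no — w1 S w4 and w4 S w3, but not w1 S w3.
Only serial holds.

serial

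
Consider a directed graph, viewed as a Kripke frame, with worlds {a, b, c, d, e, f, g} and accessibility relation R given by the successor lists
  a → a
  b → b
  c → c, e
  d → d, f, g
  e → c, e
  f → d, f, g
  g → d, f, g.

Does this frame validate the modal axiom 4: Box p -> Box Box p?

Yes

Axiom 4 corresponds to the accessibility relation being transitive.
Transitive: yes — every two-step R-path is closed by a direct edge.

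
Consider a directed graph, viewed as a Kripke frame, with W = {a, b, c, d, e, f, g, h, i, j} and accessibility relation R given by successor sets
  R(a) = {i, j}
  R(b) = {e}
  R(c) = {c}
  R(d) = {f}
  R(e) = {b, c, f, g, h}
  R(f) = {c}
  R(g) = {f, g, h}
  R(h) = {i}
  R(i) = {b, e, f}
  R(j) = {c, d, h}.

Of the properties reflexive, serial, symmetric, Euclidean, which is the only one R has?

serial

Reflexive: no — a is not related to itself.
Serial: yes — every world has a successor (e.g. a R i).
Symmetric: no — a R i but not i R a.
Euclidean: no — a R i and a R j, but not i R j.
Only serial holds.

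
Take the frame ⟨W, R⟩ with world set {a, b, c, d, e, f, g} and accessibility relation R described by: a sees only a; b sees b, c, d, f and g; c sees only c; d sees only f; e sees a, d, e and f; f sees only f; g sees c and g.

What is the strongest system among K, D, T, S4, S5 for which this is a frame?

Serial (axiom D): yes — every world has a successor (e.g. a R a).
Reflexive (axiom T): no — d is not related to itself.
Transitive (axiom 4): yes — every two-step R-path is closed by a direct edge.
Euclidean (axiom 5): no — b R c and b R d, but not c R d.
So F validates K, D; T would additionally require R to be reflexive. The strongest is D.

D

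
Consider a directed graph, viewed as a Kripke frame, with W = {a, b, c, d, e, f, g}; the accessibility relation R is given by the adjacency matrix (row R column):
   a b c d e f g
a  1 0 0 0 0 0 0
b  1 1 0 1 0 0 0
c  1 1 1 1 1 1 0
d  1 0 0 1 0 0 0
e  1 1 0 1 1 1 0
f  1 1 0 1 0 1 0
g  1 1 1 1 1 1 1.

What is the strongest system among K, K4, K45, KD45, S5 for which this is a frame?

K4

Transitive (axiom 4): yes — every two-step R-path is closed by a direct edge.
Euclidean (axiom 5): no — b R a and b R d, but not a R d.
Serial (axiom D): yes — every world has a successor (e.g. a R a).
Reflexive (axiom T): yes — every world is R-related to itself.
So F validates K, K4; K45 would additionally require R to be Euclidean. The strongest is K4.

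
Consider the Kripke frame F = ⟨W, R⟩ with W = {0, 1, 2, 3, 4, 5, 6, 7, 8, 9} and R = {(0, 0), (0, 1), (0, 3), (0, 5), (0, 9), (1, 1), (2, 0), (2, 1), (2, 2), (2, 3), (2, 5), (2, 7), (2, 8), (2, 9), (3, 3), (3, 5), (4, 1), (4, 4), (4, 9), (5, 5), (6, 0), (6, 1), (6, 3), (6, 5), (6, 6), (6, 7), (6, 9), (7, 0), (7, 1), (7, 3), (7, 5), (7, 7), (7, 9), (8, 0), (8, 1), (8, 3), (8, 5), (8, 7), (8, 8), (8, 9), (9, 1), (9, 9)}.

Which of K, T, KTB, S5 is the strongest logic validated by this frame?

T

Reflexive (axiom T): yes — every world is R-related to itself.
Symmetric (axiom B): no — 0 R 1 but not 1 R 0.
Euclidean (axiom 5): no — 0 R 1 and 0 R 3, but not 1 R 3.
So F validates K, T; KTB would additionally require R to be symmetric. The strongest is T.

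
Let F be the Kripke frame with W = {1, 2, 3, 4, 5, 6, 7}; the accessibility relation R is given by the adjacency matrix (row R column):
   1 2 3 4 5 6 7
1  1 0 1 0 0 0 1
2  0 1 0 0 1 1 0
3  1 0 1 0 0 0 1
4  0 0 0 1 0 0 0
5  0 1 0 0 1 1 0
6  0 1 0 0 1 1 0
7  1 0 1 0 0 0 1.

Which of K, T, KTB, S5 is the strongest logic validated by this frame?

Reflexive (axiom T): yes — every world is R-related to itself.
Symmetric (axiom B): yes — every pair in R has its reverse in R.
Euclidean (axiom 5): yes — any two successors of a common world are R-related.
So F validates K, T, KTB, S5. The strongest is S5.

S5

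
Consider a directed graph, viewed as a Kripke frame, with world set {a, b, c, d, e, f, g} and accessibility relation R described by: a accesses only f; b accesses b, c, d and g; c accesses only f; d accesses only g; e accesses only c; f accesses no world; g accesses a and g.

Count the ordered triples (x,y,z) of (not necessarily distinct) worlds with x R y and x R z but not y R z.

Enumerating: (a,f,f), (b,c,b), (b,c,c), (b,c,d), (b,c,g), (b,d,b), (b,d,c), (b,d,d), (b,g,b), (b,g,c), (b,g,d), (c,f,f), (e,c,c), (g,a,a), (g,a,g).

15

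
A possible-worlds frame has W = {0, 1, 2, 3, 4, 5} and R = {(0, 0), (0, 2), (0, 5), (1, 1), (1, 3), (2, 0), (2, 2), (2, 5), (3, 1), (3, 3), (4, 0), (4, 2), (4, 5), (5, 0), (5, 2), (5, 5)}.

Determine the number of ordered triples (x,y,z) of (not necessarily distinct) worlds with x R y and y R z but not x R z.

R is transitive; there are no such tuples.

0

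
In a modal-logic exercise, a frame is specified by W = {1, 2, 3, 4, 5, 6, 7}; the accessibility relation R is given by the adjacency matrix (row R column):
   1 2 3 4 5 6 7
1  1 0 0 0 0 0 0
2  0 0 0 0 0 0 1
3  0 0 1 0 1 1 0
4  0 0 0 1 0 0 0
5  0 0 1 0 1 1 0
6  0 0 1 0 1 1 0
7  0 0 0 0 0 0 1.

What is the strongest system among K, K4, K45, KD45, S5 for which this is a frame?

KD45

Transitive (axiom 4): yes — every two-step R-path is closed by a direct edge.
Euclidean (axiom 5): yes — any two successors of a common world are R-related.
Serial (axiom D): yes — every world has a successor (e.g. 1 R 1).
Reflexive (axiom T): no — 2 is not related to itself.
So F validates K, K4, K45, KD45; S5 would additionally require R to be reflexive. The strongest is KD45.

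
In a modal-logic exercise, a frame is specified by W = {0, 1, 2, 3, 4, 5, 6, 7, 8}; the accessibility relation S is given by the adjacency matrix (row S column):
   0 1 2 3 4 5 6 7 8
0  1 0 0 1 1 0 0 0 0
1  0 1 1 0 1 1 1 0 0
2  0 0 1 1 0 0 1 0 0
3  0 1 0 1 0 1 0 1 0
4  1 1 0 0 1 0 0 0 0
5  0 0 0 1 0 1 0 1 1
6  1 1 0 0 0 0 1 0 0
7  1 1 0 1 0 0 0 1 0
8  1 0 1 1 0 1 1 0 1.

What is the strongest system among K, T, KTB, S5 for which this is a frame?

Reflexive (axiom T): yes — every world is S-related to itself.
Symmetric (axiom B): no — 0 S 3 but not 3 S 0.
Euclidean (axiom 5): no — 0 S 3 and 0 S 4, but not 3 S 4.
So F validates K, T; KTB would additionally require S to be symmetric. The strongest is T.

T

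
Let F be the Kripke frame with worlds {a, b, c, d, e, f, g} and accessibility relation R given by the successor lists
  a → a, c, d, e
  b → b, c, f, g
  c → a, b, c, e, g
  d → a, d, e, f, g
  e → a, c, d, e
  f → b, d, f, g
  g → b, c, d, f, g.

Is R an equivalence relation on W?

No

Reflexive: yes — every world is R-related to itself.
Symmetric: yes — every pair in R has its reverse in R.
Transitive: no — a R c and c R b, but not a R b.
So R is not an equivalence relation.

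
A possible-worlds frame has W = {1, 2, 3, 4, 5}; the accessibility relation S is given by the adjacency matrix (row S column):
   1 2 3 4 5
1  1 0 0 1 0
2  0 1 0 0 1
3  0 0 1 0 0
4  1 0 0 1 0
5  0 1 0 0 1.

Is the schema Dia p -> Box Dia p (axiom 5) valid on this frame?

Axiom 5 corresponds to the accessibility relation being Euclidean.
Euclidean: yes — any two successors of a common world are S-related.

Yes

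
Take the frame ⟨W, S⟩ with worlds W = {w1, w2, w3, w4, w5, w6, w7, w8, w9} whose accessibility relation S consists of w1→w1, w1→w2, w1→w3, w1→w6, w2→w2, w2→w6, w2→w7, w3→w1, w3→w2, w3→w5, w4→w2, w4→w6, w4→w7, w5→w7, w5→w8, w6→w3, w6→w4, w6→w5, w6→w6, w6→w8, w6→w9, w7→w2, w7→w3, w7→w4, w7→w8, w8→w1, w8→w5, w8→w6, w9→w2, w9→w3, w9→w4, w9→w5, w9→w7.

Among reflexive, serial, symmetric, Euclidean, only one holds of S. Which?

Reflexive: no — w3 is not related to itself.
Serial: yes — every world has a successor (e.g. w1 S w1).
Symmetric: no — w1 S w2 but not w2 S w1.
Euclidean: no — w1 S w2 and w1 S w3, but not w2 S w3.
Only serial holds.

serial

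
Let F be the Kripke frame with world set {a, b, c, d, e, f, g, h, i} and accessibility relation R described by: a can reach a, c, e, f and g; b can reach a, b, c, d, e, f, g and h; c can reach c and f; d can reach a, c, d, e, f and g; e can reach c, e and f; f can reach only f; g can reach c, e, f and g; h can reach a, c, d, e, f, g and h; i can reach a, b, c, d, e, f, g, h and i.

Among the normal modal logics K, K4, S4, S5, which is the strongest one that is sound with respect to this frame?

S4

Transitive (axiom 4): yes — every two-step R-path is closed by a direct edge.
Reflexive (axiom T): yes — every world is R-related to itself.
Euclidean (axiom 5): no — a R c and a R e, but not c R e.
So F validates K, K4, S4; S5 would additionally require R to be Euclidean. The strongest is S4.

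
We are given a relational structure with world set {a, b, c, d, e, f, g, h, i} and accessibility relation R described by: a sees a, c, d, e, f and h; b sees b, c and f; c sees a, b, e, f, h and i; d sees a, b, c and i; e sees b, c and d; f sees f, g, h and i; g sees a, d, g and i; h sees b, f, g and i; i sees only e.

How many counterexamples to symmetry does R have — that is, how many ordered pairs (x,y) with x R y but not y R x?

21

Enumerating: (a,e), (a,f), (a,h), (b,f), (c,f), (c,h), (c,i), (d,b), (d,c), (d,i), (e,b), (e,d), … and 9 more.
Total: 21.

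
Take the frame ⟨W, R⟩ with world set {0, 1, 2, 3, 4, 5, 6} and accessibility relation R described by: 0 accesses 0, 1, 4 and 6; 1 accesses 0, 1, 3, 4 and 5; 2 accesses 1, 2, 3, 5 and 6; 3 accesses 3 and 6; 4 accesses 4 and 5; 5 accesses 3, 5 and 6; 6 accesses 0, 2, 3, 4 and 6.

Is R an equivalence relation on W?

No

Reflexive: yes — every world is R-related to itself.
Symmetric: no — 0 R 4 but not 4 R 0.
Transitive: no — 0 R 1 and 1 R 3, but not 0 R 3.
So R is not an equivalence relation.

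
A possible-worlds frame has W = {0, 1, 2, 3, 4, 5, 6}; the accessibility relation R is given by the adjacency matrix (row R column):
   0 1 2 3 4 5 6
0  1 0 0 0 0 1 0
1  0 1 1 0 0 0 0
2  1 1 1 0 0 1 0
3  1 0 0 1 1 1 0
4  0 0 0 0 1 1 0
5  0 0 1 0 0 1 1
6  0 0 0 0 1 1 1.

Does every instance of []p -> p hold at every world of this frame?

Yes

The schema T characterises exactly the reflexive frames.
Reflexive: yes — every world is R-related to itself.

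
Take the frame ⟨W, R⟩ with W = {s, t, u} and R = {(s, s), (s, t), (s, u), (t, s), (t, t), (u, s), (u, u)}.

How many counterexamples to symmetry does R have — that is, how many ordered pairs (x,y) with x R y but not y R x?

R is symmetric; there are no such tuples.

0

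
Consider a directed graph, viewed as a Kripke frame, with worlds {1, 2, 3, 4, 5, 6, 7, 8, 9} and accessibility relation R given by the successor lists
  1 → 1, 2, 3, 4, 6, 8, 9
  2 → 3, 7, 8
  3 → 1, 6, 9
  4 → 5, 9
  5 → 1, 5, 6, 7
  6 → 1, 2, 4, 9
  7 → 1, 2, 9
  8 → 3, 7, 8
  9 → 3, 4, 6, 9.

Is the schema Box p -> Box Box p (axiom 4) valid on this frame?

Axiom 4 corresponds to the accessibility relation being transitive.
Transitive: no — 1 R 2 and 2 R 7, but not 1 R 7.

No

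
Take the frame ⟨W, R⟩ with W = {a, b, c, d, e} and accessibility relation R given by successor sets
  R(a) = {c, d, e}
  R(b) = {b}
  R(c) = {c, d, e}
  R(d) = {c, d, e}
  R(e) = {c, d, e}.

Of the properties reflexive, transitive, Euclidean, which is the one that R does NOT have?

reflexive

Reflexive: no — a is not related to itself.
Transitive: yes — every two-step R-path is closed by a direct edge.
Euclidean: yes — any two successors of a common world are R-related.
Only reflexive fails.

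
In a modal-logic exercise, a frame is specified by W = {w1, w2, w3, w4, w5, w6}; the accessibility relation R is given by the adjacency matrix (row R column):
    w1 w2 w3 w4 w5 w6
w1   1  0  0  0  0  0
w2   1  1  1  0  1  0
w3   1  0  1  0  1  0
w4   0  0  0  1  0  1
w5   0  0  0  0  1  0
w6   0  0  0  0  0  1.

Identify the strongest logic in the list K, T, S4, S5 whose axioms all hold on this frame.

Reflexive (axiom T): yes — every world is R-related to itself.
Transitive (axiom 4): yes — every two-step R-path is closed by a direct edge.
Euclidean (axiom 5): no — w2 R w1 and w2 R w3, but not w1 R w3.
So F validates K, T, S4; S5 would additionally require R to be Euclidean. The strongest is S4.

S4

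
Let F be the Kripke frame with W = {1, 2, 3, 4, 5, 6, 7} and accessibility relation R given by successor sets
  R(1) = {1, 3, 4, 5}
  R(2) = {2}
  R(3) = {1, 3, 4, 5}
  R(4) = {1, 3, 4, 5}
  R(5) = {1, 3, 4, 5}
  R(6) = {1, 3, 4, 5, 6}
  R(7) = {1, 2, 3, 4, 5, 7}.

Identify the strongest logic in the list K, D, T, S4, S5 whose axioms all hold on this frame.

Serial (axiom D): yes — every world has a successor (e.g. 1 R 1).
Reflexive (axiom T): yes — every world is R-related to itself.
Transitive (axiom 4): yes — every two-step R-path is closed by a direct edge.
Euclidean (axiom 5): no — 7 R 1 and 7 R 2, but not 1 R 2.
So F validates K, D, T, S4; S5 would additionally require R to be Euclidean. The strongest is S4.

S4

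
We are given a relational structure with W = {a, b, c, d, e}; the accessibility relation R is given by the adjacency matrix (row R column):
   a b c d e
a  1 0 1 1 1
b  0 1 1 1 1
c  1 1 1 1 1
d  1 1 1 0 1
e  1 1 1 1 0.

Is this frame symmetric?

Yes

Symmetric: yes — every pair in R has its reverse in R.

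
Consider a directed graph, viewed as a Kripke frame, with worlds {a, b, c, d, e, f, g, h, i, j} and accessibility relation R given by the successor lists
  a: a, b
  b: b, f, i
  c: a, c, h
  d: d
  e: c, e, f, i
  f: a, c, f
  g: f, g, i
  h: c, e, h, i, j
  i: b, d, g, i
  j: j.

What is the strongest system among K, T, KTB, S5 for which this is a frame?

Reflexive (axiom T): yes — every world is R-related to itself.
Symmetric (axiom B): no — a R b but not b R a.
Euclidean (axiom 5): no — b R f and b R i, but not f R i.
So F validates K, T; KTB would additionally require R to be symmetric. The strongest is T.

T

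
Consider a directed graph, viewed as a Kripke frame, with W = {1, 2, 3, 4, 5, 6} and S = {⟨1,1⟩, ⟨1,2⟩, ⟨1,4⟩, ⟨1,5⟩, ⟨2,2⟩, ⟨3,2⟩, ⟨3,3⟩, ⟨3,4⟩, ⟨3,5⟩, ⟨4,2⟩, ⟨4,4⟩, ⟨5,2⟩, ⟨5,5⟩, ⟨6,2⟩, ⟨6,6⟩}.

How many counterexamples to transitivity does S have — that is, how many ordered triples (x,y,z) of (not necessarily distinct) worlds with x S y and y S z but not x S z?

S is transitive; there are no such tuples.

0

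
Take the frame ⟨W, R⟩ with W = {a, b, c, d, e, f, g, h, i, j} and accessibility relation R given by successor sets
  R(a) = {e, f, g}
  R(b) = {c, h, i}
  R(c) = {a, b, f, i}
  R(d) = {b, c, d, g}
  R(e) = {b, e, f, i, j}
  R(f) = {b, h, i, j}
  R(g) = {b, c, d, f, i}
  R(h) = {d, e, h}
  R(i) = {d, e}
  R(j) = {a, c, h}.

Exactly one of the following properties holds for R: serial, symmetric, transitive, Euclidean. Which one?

Serial: yes — every world has a successor (e.g. a R e).
Symmetric: no — a R e but not e R a.
Transitive: no — a R e and e R b, but not a R b.
Euclidean: no — a R e and a R g, but not e R g.
Only serial holds.

serial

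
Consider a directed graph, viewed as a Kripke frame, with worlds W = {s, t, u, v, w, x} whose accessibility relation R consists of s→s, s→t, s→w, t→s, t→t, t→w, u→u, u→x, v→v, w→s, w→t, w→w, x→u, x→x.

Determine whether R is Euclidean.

Euclidean: yes — any two successors of a common world are R-related.

Yes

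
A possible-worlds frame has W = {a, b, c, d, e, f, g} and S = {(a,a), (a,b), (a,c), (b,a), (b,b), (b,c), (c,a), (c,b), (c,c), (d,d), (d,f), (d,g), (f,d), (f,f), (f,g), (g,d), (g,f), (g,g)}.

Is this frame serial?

Serial: no — e has no S-successor.

No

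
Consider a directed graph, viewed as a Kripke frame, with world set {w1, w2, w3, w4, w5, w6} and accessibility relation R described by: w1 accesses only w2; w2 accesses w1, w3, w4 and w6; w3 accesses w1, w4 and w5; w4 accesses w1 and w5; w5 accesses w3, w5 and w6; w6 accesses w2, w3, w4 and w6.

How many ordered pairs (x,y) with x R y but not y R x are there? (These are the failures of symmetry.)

9

Enumerating: (w2,w3), (w2,w4), (w3,w1), (w3,w4), (w4,w1), (w4,w5), (w5,w6), (w6,w3), (w6,w4).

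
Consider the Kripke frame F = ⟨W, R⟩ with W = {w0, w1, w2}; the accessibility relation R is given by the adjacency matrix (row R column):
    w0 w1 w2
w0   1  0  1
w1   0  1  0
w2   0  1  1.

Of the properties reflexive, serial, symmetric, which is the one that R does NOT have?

symmetric

Reflexive: yes — every world is R-related to itself.
Serial: yes — every world has a successor (e.g. w0 R w0).
Symmetric: no — w0 R w2 but not w2 R w0.
Only symmetric fails.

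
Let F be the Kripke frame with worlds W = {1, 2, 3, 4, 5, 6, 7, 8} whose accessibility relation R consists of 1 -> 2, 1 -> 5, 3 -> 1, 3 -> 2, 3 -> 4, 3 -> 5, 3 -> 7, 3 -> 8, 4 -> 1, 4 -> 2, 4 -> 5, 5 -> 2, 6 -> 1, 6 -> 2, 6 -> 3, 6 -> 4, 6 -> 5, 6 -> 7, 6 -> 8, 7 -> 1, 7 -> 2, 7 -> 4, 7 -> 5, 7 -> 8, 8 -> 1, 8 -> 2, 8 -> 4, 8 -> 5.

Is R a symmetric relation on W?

No

Symmetric: no — 1 R 2 but not 2 R 1.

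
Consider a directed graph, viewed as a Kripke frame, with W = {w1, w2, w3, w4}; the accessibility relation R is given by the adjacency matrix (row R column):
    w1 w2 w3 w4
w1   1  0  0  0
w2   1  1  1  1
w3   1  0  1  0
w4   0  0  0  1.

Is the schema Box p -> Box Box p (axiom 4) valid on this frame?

By correspondence theory, 4 is valid on a frame iff R is transitive.
Transitive: yes — every two-step R-path is closed by a direct edge.

Yes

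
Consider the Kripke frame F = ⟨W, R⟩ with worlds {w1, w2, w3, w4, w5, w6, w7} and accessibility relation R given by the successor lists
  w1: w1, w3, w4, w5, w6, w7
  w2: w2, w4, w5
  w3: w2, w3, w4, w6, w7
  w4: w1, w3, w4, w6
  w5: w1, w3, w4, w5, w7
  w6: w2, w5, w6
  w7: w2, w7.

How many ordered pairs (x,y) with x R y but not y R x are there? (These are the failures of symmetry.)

Enumerating: (w1,w3), (w1,w6), (w1,w7), (w2,w4), (w2,w5), (w3,w2), (w3,w6), (w3,w7), (w4,w6), (w5,w3), (w5,w4), (w5,w7), (w6,w2), (w6,w5), (w7,w2).

15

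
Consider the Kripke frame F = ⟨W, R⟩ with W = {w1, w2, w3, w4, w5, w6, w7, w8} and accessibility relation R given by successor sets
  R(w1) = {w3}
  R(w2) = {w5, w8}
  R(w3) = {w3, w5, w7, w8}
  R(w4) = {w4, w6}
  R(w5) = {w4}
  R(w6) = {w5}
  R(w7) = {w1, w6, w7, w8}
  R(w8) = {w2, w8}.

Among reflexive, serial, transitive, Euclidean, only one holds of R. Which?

serial

Reflexive: no — w1 is not related to itself.
Serial: yes — every world has a successor (e.g. w1 R w3).
Transitive: no — w1 R w3 and w3 R w5, but not w1 R w5.
Euclidean: no — w2 R w5 and w2 R w8, but not w5 R w8.
Only serial holds.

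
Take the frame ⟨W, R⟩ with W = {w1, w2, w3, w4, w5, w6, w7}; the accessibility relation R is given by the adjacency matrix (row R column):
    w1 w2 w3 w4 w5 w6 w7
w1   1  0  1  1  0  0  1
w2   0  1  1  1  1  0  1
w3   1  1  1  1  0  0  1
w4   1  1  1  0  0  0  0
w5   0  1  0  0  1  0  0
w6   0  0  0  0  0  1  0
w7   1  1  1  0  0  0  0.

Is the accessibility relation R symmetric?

Yes

Symmetric: yes — every pair in R has its reverse in R.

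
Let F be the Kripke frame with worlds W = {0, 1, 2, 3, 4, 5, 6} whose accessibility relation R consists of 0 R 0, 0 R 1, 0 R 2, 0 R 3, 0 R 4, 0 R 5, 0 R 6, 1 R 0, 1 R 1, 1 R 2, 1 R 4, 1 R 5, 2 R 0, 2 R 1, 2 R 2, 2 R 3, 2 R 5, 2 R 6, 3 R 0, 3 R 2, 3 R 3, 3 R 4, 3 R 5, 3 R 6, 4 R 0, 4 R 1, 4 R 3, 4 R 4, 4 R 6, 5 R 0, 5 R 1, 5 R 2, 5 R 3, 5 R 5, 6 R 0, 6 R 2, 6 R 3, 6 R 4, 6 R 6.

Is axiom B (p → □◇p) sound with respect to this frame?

Yes

By correspondence theory, B is valid on a frame iff R is symmetric.
Symmetric: yes — every pair in R has its reverse in R.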